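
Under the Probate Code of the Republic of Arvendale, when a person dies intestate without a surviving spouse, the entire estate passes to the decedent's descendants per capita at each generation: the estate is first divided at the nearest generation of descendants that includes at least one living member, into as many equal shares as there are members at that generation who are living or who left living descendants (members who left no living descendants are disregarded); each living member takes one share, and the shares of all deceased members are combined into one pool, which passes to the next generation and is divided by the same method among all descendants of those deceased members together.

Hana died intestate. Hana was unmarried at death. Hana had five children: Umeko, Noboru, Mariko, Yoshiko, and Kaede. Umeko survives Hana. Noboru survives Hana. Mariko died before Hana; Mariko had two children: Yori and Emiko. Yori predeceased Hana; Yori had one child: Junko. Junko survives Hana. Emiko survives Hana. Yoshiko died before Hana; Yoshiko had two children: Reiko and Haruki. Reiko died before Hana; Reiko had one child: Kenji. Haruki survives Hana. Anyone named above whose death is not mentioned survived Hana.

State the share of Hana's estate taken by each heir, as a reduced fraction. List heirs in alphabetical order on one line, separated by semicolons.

Emiko 1/10; Haruki 1/10; Junko 1/10; Kaede 1/5; Kenji 1/10; Noboru 1/5; Umeko 1/5

There is no surviving spouse, so the entire estate passes to Hana's descendants per capita at each generation.
At generation 1 (Umeko, Noboru, Mariko, Yoshiko, Kaede) there are 5 shares of (1)/5 = 1/5 each.
Living: Umeko, Noboru, and Kaede — each takes 1/5.
Deceased: Mariko and Yoshiko. Their combined 2/5 is pooled and carried to generation 2.
At generation 2 (Yori, Emiko, Reiko, Haruki) there are 4 shares of (2/5)/4 = 1/10 each.
Living: Emiko and Haruki — each takes 1/10.
Deceased: Yori and Reiko. Their combined 1/5 is pooled and carried to generation 3.
At generation 3 (Junko, Kenji) there are 2 shares of (1/5)/2 = 1/10 each.
Living: Junko and Kenji — each takes 1/10.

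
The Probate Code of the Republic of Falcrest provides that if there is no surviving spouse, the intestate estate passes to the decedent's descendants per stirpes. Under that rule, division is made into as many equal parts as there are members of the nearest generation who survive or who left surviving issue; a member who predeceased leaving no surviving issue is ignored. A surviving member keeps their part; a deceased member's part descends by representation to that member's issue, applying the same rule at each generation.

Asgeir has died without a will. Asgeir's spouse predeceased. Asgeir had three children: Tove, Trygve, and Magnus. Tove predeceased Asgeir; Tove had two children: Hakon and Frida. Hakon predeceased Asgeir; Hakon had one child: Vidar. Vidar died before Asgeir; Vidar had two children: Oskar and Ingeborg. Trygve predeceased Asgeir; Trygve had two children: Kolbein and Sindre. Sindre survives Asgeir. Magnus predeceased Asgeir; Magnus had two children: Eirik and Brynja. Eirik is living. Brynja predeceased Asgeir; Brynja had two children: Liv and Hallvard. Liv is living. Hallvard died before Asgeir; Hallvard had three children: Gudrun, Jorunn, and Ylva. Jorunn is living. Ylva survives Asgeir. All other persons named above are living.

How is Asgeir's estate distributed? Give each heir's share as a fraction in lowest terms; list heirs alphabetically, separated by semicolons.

There is no surviving spouse, so the entire estate passes to Asgeir's descendants per stirpes.
The estate is divided into 3 equal shares of 1/3 among Tove, Trygve, Magnus.
Tove predeceased; the 1/3 allotted to Tove's branch passes to Tove's issue by representation.
The 1/3 is divided into 2 equal shares of 1/6 among Hakon, Frida.
Hakon predeceased; the 1/6 allotted to Hakon's branch passes to Hakon's issue by representation.
Vidar's line is the sole branch at this level, so the full 1/6 passes to Vidar's issue by representation.
The 1/6 is divided into 2 equal shares of 1/12 among Oskar, Ingeborg.
Oskar is living and takes 1/12.
Ingeborg is living and takes 1/12.
Frida is living and takes 1/6.
Trygve predeceased; the 1/3 allotted to Trygve's branch passes to Trygve's issue by representation.
The 1/3 is divided into 2 equal shares of 1/6 among Kolbein, Sindre.
Kolbein is living and takes 1/6.
Sindre is living and takes 1/6.
Magnus predeceased; the 1/3 allotted to Magnus's branch passes to Magnus's issue by representation.
The 1/3 is divided into 2 equal shares of 1/6 among Eirik, Brynja.
Eirik is living and takes 1/6.
Brynja predeceased; the 1/6 allotted to Brynja's branch passes to Brynja's issue by representation.
The 1/6 is divided into 2 equal shares of 1/12 among Liv, Hallvard.
Liv is living and takes 1/12.
Hallvard predeceased; the 1/12 allotted to Hallvard's branch passes to Hallvard's issue by representation.
The 1/12 is divided into 3 equal shares of 1/36 among Gudrun, Jorunn, Ylva.
Gudrun is living and takes 1/36.
Jorunn is living and takes 1/36.
Ylva is living and takes 1/36.

Eirik 1/6; Frida 1/6; Gudrun 1/36; Ingeborg 1/12; Jorunn 1/36; Kolbein 1/6; Liv 1/12; Oskar 1/12; Sindre 1/6; Ylva 1/36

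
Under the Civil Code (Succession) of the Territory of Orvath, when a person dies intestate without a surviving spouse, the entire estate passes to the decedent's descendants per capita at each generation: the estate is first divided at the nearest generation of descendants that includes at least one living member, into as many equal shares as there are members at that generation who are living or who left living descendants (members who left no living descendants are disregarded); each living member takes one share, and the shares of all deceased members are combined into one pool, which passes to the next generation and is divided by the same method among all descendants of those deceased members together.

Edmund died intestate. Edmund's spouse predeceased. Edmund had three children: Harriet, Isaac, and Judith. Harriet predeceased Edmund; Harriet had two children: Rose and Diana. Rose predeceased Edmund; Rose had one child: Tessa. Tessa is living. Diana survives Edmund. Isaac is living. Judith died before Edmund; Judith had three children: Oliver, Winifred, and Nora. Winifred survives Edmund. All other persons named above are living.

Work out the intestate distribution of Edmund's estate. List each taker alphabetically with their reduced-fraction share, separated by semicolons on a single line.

Diana 2/15; Isaac 1/3; Nora 2/15; Oliver 2/15; Tessa 2/15; Winifred 2/15

There is no surviving spouse, so the entire estate passes to Edmund's descendants per capita at each generation.
At generation 1 (Harriet, Isaac, Judith) there are 3 shares of (1)/3 = 1/3 each.
Living: Isaac — each takes 1/3.
Deceased: Harriet and Judith. Their combined 2/3 is pooled and carried to generation 2.
At generation 2 (Rose, Diana, Oliver, Winifred, Nora) there are 5 shares of (2/3)/5 = 2/15 each.
Living: Diana, Oliver, Winifred, and Nora — each takes 2/15.
Deceased: Rose. That 2/15 share is carried to generation 3.
At generation 3 (Tessa) there are 1 shares of (2/15)/1 = 2/15 each.
Living: Tessa — each takes 2/15.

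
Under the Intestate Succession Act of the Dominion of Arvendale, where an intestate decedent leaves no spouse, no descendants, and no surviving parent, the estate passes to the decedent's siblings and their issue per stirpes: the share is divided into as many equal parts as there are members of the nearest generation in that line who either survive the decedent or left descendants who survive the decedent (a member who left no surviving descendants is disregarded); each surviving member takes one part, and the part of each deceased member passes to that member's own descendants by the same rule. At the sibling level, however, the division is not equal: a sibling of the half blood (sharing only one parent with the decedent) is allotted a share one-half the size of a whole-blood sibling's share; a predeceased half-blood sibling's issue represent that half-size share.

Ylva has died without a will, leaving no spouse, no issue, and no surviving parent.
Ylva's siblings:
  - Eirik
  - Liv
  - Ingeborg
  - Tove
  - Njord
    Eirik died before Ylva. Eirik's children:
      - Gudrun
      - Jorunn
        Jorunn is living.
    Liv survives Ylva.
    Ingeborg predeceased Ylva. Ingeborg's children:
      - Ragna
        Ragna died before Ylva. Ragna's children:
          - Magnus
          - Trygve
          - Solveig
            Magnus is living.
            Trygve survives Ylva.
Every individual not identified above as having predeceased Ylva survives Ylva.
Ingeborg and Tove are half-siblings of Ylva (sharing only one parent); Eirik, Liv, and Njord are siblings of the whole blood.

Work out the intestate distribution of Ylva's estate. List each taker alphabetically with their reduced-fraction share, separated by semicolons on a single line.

Gudrun 1/8; Jorunn 1/8; Liv 1/4; Magnus 1/24; Njord 1/4; Solveig 1/24; Tove 1/8; Trygve 1/24

No spouse, descendants, or parent survives, so the estate passes to Ylva's siblings per stirpes.
Half-blood siblings count for one-half the weight of whole-blood siblings at the initial division.
Dividing 1 in proportion to weights (total weight 4): Eirik (weight 1) → 1/4; Liv (weight 1) → 1/4; Ingeborg (weight 1/2) → 1/8; Tove (weight 1/2) → 1/8; Njord (weight 1) → 1/4.
Eirik predeceased; the 1/4 allotted to Eirik's branch passes to Eirik's issue by representation.
The 1/4 is divided into 2 equal shares of 1/8 among Gudrun, Jorunn.
Gudrun is living and takes 1/8.
Jorunn is living and takes 1/8.
Liv is living and takes 1/4.
Ingeborg predeceased; the 1/8 allotted to Ingeborg's branch passes to Ingeborg's issue by representation.
Ragna's line is the sole branch at this level, so the full 1/8 passes to Ragna's issue by representation.
The 1/8 is divided into 3 equal shares of 1/24 among Magnus, Trygve, Solveig.
Magnus is living and takes 1/24.
Trygve is living and takes 1/24.
Solveig is living and takes 1/24.
Tove is living and takes 1/8.
Njord is living and takes 1/4.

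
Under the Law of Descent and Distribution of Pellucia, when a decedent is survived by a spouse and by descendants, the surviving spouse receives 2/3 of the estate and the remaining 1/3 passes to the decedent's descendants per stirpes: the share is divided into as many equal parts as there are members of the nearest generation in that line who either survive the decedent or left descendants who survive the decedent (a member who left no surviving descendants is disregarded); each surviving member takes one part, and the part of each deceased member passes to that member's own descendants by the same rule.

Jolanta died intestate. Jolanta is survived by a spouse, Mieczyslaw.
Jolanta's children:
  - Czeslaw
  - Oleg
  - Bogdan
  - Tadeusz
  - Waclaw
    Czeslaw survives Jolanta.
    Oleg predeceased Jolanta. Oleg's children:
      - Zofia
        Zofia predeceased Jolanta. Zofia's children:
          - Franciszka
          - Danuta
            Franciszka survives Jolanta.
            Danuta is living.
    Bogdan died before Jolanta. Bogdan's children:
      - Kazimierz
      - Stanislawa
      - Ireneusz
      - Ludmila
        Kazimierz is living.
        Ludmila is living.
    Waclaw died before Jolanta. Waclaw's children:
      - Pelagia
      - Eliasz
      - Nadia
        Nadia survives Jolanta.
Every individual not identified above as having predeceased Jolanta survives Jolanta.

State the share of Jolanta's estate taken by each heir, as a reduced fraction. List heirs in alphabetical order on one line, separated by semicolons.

Mieczyslaw, as surviving spouse, takes 2/3.
The remaining 1/3 passes to Jolanta's descendants per stirpes.
The 1/3 is divided into 5 equal shares of 1/15 among Czeslaw, Oleg, Bogdan, Tadeusz, Waclaw.
Czeslaw is living and takes 1/15.
Oleg predeceased; the 1/15 allotted to Oleg's branch passes to Oleg's issue by representation.
Zofia's line is the sole branch at this level, so the full 1/15 passes to Zofia's issue by representation.
The 1/15 is divided into 2 equal shares of 1/30 among Franciszka, Danuta.
Franciszka is living and takes 1/30.
Danuta is living and takes 1/30.
Bogdan predeceased; the 1/15 allotted to Bogdan's branch passes to Bogdan's issue by representation.
The 1/15 is divided into 4 equal shares of 1/60 among Kazimierz, Stanislawa, Ireneusz, Ludmila.
Kazimierz is living and takes 1/60.
Stanislawa is living and takes 1/60.
Ireneusz is living and takes 1/60.
Ludmila is living and takes 1/60.
Tadeusz is living and takes 1/15.
Waclaw predeceased; the 1/15 allotted to Waclaw's branch passes to Waclaw's issue by representation.
The 1/15 is divided into 3 equal shares of 1/45 among Pelagia, Eliasz, Nadia.
Pelagia is living and takes 1/45.
Eliasz is living and takes 1/45.
Nadia is living and takes 1/45.

Czeslaw 1/15; Danuta 1/30; Eliasz 1/45; Franciszka 1/30; Ireneusz 1/60; Kazimierz 1/60; Ludmila 1/60; Mieczyslaw 2/3; Nadia 1/45; Pelagia 1/45; Stanislawa 1/60; Tadeusz 1/15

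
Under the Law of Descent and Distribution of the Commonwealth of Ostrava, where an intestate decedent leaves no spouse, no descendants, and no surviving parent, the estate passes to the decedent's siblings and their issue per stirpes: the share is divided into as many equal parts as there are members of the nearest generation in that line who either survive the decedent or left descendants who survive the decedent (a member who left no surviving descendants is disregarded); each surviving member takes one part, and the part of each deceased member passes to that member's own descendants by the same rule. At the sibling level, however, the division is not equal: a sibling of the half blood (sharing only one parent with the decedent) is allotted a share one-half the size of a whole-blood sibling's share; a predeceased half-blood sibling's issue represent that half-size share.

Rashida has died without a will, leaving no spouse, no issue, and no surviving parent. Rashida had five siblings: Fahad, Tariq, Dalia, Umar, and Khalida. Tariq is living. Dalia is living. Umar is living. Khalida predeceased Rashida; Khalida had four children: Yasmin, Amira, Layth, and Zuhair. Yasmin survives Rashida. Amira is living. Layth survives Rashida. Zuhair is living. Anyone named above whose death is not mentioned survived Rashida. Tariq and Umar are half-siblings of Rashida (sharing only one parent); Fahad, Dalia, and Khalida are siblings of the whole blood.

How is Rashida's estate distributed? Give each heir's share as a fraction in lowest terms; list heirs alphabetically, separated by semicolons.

No spouse, descendants, or parent survives, so the estate passes to Rashida's siblings per stirpes.
Half-blood siblings count for one-half the weight of whole-blood siblings at the initial division.
Dividing 1 in proportion to weights (total weight 4): Fahad (weight 1) → 1/4; Tariq (weight 1/2) → 1/8; Dalia (weight 1) → 1/4; Umar (weight 1/2) → 1/8; Khalida (weight 1) → 1/4.
Fahad is living and takes 1/4.
Tariq is living and takes 1/8.
Dalia is living and takes 1/4.
Umar is living and takes 1/8.
Khalida predeceased; the 1/4 allotted to Khalida's branch passes to Khalida's issue by representation.
The 1/4 is divided into 4 equal shares of 1/16 among Yasmin, Amira, Layth, Zuhair.
Yasmin is living and takes 1/16.
Amira is living and takes 1/16.
Layth is living and takes 1/16.
Zuhair is living and takes 1/16.

Amira 1/16; Dalia 1/4; Fahad 1/4; Layth 1/16; Tariq 1/8; Umar 1/8; Yasmin 1/16; Zuhair 1/16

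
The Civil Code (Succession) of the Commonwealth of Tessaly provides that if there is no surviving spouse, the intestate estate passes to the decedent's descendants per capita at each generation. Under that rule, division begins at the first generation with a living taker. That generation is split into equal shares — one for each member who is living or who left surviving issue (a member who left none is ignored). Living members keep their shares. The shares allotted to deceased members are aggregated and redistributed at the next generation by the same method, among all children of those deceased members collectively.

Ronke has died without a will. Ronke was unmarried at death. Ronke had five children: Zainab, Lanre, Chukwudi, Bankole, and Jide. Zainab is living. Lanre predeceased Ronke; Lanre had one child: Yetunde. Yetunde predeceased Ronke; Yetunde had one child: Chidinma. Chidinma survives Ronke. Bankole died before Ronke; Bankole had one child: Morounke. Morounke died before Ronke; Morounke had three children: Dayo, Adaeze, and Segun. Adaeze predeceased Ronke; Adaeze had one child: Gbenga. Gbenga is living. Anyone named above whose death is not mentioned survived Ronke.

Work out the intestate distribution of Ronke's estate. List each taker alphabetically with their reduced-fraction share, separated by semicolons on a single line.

Chidinma 1/10; Chukwudi 1/5; Dayo 1/10; Gbenga 1/10; Jide 1/5; Segun 1/10; Zainab 1/5

There is no surviving spouse, so the entire estate passes to Ronke's descendants per capita at each generation.
At generation 1 (Zainab, Lanre, Chukwudi, Bankole, Jide) there are 5 shares of (1)/5 = 1/5 each.
Living: Zainab, Chukwudi, and Jide — each takes 1/5.
Deceased: Lanre and Bankole. Their combined 2/5 is pooled and carried to generation 2.
At generation 2 (Yetunde, Morounke) there are 2 shares of (2/5)/2 = 1/5 each.
Deceased: Yetunde and Morounke. Their combined 2/5 is pooled and carried to generation 3.
At generation 3 (Chidinma, Dayo, Adaeze, Segun) there are 4 shares of (2/5)/4 = 1/10 each.
Living: Chidinma, Dayo, and Segun — each takes 1/10.
Deceased: Adaeze. That 1/10 share is carried to generation 4.
At generation 4 (Gbenga) there are 1 shares of (1/10)/1 = 1/10 each.
Living: Gbenga — each takes 1/10.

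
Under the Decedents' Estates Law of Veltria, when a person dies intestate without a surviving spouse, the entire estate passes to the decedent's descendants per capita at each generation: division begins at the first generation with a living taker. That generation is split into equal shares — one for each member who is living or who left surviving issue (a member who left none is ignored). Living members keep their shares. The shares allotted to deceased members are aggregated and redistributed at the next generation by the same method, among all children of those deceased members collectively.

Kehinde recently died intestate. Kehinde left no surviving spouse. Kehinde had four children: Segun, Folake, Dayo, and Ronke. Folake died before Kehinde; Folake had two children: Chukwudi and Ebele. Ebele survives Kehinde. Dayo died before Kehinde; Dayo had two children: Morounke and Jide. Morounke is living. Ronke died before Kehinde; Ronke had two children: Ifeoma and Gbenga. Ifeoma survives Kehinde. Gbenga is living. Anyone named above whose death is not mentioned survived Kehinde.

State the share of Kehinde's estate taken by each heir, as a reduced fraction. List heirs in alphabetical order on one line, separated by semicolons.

There is no surviving spouse, so the entire estate passes to Kehinde's descendants per capita at each generation.
At generation 1 (Segun, Folake, Dayo, Ronke) there are 4 shares of (1)/4 = 1/4 each.
Living: Segun — each takes 1/4.
Deceased: Folake, Dayo, and Ronke. Their combined 3/4 is pooled and carried to generation 2.
At generation 2 (Chukwudi, Ebele, Morounke, Jide, Ifeoma, Gbenga) there are 6 shares of (3/4)/6 = 1/8 each.
Living: Chukwudi, Ebele, Morounke, Jide, Ifeoma, and Gbenga — each takes 1/8.

Chukwudi 1/8; Ebele 1/8; Gbenga 1/8; Ifeoma 1/8; Jide 1/8; Morounke 1/8; Segun 1/4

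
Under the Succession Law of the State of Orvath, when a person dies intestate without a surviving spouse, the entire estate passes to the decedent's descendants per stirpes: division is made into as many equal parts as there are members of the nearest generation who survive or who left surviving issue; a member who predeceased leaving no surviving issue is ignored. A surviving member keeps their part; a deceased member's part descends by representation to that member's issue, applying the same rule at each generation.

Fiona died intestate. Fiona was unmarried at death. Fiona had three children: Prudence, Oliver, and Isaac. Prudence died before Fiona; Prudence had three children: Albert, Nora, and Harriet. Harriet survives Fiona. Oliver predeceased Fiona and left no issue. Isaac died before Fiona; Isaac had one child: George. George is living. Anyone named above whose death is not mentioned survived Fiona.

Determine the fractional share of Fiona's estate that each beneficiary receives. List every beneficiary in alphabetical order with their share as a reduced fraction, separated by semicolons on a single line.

Albert 1/6; George 1/2; Harriet 1/6; Nora 1/6

There is no surviving spouse, so the entire estate passes to Fiona's descendants per stirpes.
Oliver left no surviving issue, so that branch lapses and is disregarded.
The estate is divided into 2 equal shares of 1/2 among Prudence, Isaac.
Prudence predeceased; the 1/2 allotted to Prudence's branch passes to Prudence's issue by representation.
The 1/2 is divided into 3 equal shares of 1/6 among Albert, Nora, Harriet.
Albert is living and takes 1/6.
Nora is living and takes 1/6.
Harriet is living and takes 1/6.
Isaac predeceased; the 1/2 allotted to Isaac's branch passes to Isaac's issue by representation.
George is the sole taker at this level and receives the full 1/2.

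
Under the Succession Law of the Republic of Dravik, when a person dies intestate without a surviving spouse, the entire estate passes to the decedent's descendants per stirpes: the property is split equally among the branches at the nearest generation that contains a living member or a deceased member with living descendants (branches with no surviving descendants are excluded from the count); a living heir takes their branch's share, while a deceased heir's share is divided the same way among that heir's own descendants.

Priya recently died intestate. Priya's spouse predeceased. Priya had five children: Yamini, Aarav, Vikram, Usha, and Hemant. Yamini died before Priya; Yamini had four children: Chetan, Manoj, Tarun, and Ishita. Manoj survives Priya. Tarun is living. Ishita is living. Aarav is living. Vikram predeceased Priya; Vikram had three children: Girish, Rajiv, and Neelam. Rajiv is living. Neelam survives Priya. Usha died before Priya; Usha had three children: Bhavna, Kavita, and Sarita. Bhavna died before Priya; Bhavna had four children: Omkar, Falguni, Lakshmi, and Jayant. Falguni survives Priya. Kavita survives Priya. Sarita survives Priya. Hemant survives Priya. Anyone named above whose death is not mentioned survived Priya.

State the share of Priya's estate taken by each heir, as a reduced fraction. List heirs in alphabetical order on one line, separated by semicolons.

Aarav 1/5; Chetan 1/20; Falguni 1/60; Girish 1/15; Hemant 1/5; Ishita 1/20; Jayant 1/60; Kavita 1/15; Lakshmi 1/60; Manoj 1/20; Neelam 1/15; Omkar 1/60; Rajiv 1/15; Sarita 1/15; Tarun 1/20

There is no surviving spouse, so the entire estate passes to Priya's descendants per stirpes.
The estate is divided into 5 equal shares of 1/5 among Yamini, Aarav, Vikram, Usha, Hemant.
Yamini predeceased; the 1/5 allotted to Yamini's branch passes to Yamini's issue by representation.
The 1/5 is divided into 4 equal shares of 1/20 among Chetan, Manoj, Tarun, Ishita.
Chetan is living and takes 1/20.
Manoj is living and takes 1/20.
Tarun is living and takes 1/20.
Ishita is living and takes 1/20.
Aarav is living and takes 1/5.
Vikram predeceased; the 1/5 allotted to Vikram's branch passes to Vikram's issue by representation.
The 1/5 is divided into 3 equal shares of 1/15 among Girish, Rajiv, Neelam.
Girish is living and takes 1/15.
Rajiv is living and takes 1/15.
Neelam is living and takes 1/15.
Usha predeceased; the 1/5 allotted to Usha's branch passes to Usha's issue by representation.
The 1/5 is divided into 3 equal shares of 1/15 among Bhavna, Kavita, Sarita.
Bhavna predeceased; the 1/15 allotted to Bhavna's branch passes to Bhavna's issue by representation.
The 1/15 is divided into 4 equal shares of 1/60 among Omkar, Falguni, Lakshmi, Jayant.
Omkar is living and takes 1/60.
Falguni is living and takes 1/60.
Lakshmi is living and takes 1/60.
Jayant is living and takes 1/60.
Kavita is living and takes 1/15.
Sarita is living and takes 1/15.
Hemant is living and takes 1/5.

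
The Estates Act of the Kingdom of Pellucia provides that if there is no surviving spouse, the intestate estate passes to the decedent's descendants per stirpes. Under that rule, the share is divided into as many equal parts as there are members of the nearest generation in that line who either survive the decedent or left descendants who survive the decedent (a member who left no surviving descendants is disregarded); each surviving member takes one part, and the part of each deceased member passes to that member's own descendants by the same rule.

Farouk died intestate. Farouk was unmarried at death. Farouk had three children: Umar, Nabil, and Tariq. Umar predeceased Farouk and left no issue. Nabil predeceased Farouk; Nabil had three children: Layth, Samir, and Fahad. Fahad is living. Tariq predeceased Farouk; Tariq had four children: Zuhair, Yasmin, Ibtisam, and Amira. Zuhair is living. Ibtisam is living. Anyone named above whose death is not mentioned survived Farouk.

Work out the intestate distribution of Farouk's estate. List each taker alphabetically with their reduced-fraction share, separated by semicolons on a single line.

There is no surviving spouse, so the entire estate passes to Farouk's descendants per stirpes.
Umar left no surviving issue, so that branch lapses and is disregarded.
The estate is divided into 2 equal shares of 1/2 among Nabil, Tariq.
Nabil predeceased; the 1/2 allotted to Nabil's branch passes to Nabil's issue by representation.
The 1/2 is divided into 3 equal shares of 1/6 among Layth, Samir, Fahad.
Layth is living and takes 1/6.
Samir is living and takes 1/6.
Fahad is living and takes 1/6.
Tariq predeceased; the 1/2 allotted to Tariq's branch passes to Tariq's issue by representation.
The 1/2 is divided into 4 equal shares of 1/8 among Zuhair, Yasmin, Ibtisam, Amira.
Zuhair is living and takes 1/8.
Yasmin is living and takes 1/8.
Ibtisam is living and takes 1/8.
Amira is living and takes 1/8.

Amira 1/8; Fahad 1/6; Ibtisam 1/8; Layth 1/6; Samir 1/6; Yasmin 1/8; Zuhair 1/8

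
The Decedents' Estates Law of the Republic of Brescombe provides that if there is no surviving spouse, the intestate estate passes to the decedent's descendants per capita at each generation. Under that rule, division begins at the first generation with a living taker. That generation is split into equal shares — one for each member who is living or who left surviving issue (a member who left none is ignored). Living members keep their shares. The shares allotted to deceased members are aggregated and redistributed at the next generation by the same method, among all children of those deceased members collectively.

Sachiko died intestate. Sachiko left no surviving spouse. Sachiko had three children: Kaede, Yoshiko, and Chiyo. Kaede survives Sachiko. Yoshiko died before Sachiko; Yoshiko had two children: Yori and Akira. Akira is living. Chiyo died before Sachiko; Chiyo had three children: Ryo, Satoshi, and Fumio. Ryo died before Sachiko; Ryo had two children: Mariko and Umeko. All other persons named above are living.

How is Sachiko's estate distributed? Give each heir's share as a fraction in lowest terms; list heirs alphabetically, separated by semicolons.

There is no surviving spouse, so the entire estate passes to Sachiko's descendants per capita at each generation.
At generation 1 (Kaede, Yoshiko, Chiyo) there are 3 shares of (1)/3 = 1/3 each.
Living: Kaede — each takes 1/3.
Deceased: Yoshiko and Chiyo. Their combined 2/3 is pooled and carried to generation 2.
At generation 2 (Yori, Akira, Ryo, Satoshi, Fumio) there are 5 shares of (2/3)/5 = 2/15 each.
Living: Yori, Akira, Satoshi, and Fumio — each takes 2/15.
Deceased: Ryo. That 2/15 share is carried to generation 3.
At generation 3 (Mariko, Umeko) there are 2 shares of (2/15)/2 = 1/15 each.
Living: Mariko and Umeko — each takes 1/15.

Akira 2/15; Fumio 2/15; Kaede 1/3; Mariko 1/15; Satoshi 2/15; Umeko 1/15; Yori 2/15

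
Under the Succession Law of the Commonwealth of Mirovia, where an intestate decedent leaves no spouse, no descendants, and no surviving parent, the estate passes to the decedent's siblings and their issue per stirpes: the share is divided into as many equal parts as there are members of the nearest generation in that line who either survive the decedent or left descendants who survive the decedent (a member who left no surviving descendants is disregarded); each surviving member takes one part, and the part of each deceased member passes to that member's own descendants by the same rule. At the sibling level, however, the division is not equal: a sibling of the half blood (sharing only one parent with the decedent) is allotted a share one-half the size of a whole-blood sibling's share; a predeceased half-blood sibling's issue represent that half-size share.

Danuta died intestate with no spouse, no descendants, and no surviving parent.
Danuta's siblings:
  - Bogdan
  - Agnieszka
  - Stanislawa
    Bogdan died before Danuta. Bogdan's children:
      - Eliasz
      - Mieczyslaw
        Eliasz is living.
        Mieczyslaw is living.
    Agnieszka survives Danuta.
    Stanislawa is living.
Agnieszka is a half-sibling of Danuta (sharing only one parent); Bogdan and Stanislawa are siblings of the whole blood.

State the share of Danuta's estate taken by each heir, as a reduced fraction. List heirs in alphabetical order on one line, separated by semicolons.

Agnieszka 1/5; Eliasz 1/5; Mieczyslaw 1/5; Stanislawa 2/5

No spouse, descendants, or parent survives, so the estate passes to Danuta's siblings per stirpes.
Half-blood siblings count for one-half the weight of whole-blood siblings at the initial division.
Dividing 1 in proportion to weights (total weight 5/2): Bogdan (weight 1) → 2/5; Agnieszka (weight 1/2) → 1/5; Stanislawa (weight 1) → 2/5.
Bogdan predeceased; the 2/5 allotted to Bogdan's branch passes to Bogdan's issue by representation.
The 2/5 is divided into 2 equal shares of 1/5 among Eliasz, Mieczyslaw.
Eliasz is living and takes 1/5.
Mieczyslaw is living and takes 1/5.
Agnieszka is living and takes 1/5.
Stanislawa is living and takes 2/5.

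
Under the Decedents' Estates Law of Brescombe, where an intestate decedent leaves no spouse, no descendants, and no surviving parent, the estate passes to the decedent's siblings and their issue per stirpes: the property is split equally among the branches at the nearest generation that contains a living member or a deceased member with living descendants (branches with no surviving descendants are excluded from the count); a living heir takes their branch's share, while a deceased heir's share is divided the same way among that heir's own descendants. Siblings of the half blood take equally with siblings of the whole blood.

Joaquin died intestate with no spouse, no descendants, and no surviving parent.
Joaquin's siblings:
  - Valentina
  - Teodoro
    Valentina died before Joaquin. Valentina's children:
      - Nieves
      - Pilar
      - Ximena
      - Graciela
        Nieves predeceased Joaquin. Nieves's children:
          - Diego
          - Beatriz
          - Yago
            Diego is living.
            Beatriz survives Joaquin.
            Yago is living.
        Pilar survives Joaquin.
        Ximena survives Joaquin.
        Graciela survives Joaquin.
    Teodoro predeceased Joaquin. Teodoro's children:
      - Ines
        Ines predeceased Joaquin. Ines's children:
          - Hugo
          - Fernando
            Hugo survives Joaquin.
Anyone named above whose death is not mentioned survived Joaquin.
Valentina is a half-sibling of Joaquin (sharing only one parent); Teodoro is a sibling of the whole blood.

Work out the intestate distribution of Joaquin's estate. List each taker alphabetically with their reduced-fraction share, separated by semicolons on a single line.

Beatriz 1/24; Diego 1/24; Fernando 1/4; Graciela 1/8; Hugo 1/4; Pilar 1/8; Ximena 1/8; Yago 1/24

No spouse, descendants, or parent survives, so the estate passes to Joaquin's siblings per stirpes.
Half-blood and whole-blood siblings take equally under the stated rule.
The estate is divided into 2 equal shares of 1/2 among Valentina, Teodoro.
Valentina predeceased; the 1/2 allotted to Valentina's branch passes to Valentina's issue by representation.
The 1/2 is divided into 4 equal shares of 1/8 among Nieves, Pilar, Ximena, Graciela.
Nieves predeceased; the 1/8 allotted to Nieves's branch passes to Nieves's issue by representation.
The 1/8 is divided into 3 equal shares of 1/24 among Diego, Beatriz, Yago.
Diego is living and takes 1/24.
Beatriz is living and takes 1/24.
Yago is living and takes 1/24.
Pilar is living and takes 1/8.
Ximena is living and takes 1/8.
Graciela is living and takes 1/8.
Teodoro predeceased; the 1/2 allotted to Teodoro's branch passes to Teodoro's issue by representation.
Ines's line is the sole branch at this level, so the full 1/2 passes to Ines's issue by representation.
The 1/2 is divided into 2 equal shares of 1/4 among Hugo, Fernando.
Hugo is living and takes 1/4.
Fernando is living and takes 1/4.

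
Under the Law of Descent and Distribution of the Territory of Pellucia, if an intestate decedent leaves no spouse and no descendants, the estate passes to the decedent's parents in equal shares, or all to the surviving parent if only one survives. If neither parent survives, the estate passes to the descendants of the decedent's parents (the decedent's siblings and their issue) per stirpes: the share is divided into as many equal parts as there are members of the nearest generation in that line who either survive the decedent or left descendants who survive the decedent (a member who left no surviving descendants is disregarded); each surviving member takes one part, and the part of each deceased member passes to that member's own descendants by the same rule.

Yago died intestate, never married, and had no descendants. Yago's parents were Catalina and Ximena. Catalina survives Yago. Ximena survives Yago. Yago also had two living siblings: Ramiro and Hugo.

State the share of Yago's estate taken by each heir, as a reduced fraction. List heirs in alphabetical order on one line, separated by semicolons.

Both parents survive, so Catalina and Ximena each take 1/2. The siblings take nothing because a surviving parent has priority.

Catalina 1/2; Ximena 1/2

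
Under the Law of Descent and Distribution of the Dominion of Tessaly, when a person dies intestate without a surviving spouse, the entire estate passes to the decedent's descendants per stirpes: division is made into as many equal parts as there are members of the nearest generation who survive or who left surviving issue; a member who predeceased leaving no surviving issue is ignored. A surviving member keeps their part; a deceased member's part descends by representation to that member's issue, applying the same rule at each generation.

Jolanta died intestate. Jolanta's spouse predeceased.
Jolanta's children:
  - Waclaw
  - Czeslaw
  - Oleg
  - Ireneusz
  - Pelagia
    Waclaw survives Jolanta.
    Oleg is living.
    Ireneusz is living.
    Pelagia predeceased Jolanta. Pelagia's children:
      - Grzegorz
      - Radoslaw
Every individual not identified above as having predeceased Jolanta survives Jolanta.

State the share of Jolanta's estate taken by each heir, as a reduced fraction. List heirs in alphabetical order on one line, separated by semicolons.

Czeslaw 1/5; Grzegorz 1/10; Ireneusz 1/5; Oleg 1/5; Radoslaw 1/10; Waclaw 1/5

There is no surviving spouse, so the entire estate passes to Jolanta's descendants per stirpes.
The estate is divided into 5 equal shares of 1/5 among Waclaw, Czeslaw, Oleg, Ireneusz, Pelagia.
Waclaw is living and takes 1/5.
Czeslaw is living and takes 1/5.
Oleg is living and takes 1/5.
Ireneusz is living and takes 1/5.
Pelagia predeceased; the 1/5 allotted to Pelagia's branch passes to Pelagia's issue by representation.
The 1/5 is divided into 2 equal shares of 1/10 among Grzegorz, Radoslaw.
Grzegorz is living and takes 1/10.
Radoslaw is living and takes 1/10.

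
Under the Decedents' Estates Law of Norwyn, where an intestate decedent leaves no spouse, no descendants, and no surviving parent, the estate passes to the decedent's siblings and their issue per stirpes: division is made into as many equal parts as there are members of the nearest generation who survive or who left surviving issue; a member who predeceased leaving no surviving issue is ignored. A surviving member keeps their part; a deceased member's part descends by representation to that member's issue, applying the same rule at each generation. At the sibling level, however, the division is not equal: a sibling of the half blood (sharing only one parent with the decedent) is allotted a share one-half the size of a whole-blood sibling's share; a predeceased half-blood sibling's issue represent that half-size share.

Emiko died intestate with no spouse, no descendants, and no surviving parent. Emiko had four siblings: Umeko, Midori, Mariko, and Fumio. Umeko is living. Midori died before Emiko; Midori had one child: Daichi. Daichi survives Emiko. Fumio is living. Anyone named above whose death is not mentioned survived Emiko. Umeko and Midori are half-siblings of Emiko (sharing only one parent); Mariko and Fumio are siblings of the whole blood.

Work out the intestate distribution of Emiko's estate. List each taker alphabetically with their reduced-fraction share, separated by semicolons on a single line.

Daichi 1/6; Fumio 1/3; Mariko 1/3; Umeko 1/6

No spouse, descendants, or parent survives, so the estate passes to Emiko's siblings per stirpes.
Half-blood siblings count for one-half the weight of whole-blood siblings at the initial division.
Dividing 1 in proportion to weights (total weight 3): Umeko (weight 1/2) → 1/6; Midori (weight 1/2) → 1/6; Mariko (weight 1) → 1/3; Fumio (weight 1) → 1/3.
Umeko is living and takes 1/6.
Midori predeceased; the 1/6 allotted to Midori's branch passes to Midori's issue by representation.
Daichi is the sole taker at this level and receives the full 1/6.
Mariko is living and takes 1/3.
Fumio is living and takes 1/3.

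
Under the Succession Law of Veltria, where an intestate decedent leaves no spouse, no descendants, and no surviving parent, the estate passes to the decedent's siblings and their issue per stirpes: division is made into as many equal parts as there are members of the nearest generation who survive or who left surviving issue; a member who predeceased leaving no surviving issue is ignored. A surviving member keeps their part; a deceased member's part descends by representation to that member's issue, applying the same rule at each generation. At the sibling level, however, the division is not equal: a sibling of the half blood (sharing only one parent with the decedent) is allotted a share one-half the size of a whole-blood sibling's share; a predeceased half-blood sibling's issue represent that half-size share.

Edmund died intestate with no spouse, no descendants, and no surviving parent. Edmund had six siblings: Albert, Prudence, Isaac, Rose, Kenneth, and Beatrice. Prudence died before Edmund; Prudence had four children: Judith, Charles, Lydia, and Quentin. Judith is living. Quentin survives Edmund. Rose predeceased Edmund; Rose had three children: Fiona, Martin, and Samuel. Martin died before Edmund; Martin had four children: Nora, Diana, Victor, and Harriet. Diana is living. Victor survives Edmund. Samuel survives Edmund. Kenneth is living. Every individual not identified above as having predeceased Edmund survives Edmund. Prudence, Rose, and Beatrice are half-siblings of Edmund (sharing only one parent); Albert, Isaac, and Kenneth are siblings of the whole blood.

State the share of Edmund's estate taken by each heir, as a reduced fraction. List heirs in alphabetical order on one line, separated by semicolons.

No spouse, descendants, or parent survives, so the estate passes to Edmund's siblings per stirpes.
Half-blood siblings count for one-half the weight of whole-blood siblings at the initial division.
Dividing 1 in proportion to weights (total weight 9/2): Albert (weight 1) → 2/9; Prudence (weight 1/2) → 1/9; Isaac (weight 1) → 2/9; Rose (weight 1/2) → 1/9; Kenneth (weight 1) → 2/9; Beatrice (weight 1/2) → 1/9.
Albert is living and takes 2/9.
Prudence predeceased; the 1/9 allotted to Prudence's branch passes to Prudence's issue by representation.
The 1/9 is divided into 4 equal shares of 1/36 among Judith, Charles, Lydia, Quentin.
Judith is living and takes 1/36.
Charles is living and takes 1/36.
Lydia is living and takes 1/36.
Quentin is living and takes 1/36.
Isaac is living and takes 2/9.
Rose predeceased; the 1/9 allotted to Rose's branch passes to Rose's issue by representation.
The 1/9 is divided into 3 equal shares of 1/27 among Fiona, Martin, Samuel.
Fiona is living and takes 1/27.
Martin predeceased; the 1/27 allotted to Martin's branch passes to Martin's issue by representation.
The 1/27 is divided into 4 equal shares of 1/108 among Nora, Diana, Victor, Harriet.
Nora is living and takes 1/108.
Diana is living and takes 1/108.
Victor is living and takes 1/108.
Harriet is living and takes 1/108.
Samuel is living and takes 1/27.
Kenneth is living and takes 2/9.
Beatrice is living and takes 1/9.

Albert 2/9; Beatrice 1/9; Charles 1/36; Diana 1/108; Fiona 1/27; Harriet 1/108; Isaac 2/9; Judith 1/36; Kenneth 2/9; Lydia 1/36; Nora 1/108; Quentin 1/36; Samuel 1/27; Victor 1/108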